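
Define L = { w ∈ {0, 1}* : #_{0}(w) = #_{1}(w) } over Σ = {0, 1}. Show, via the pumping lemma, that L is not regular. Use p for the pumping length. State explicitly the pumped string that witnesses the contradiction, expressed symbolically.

Assume L is regular. Let p be the pumping length given by the pumping lemma.
Choose w = 0^p 1^p ∈ L with |w| = 2p ≥ p.
By the pumping lemma, w = xyz with |xy| ≤ p and |y| ≥ 1.
The first p characters of w are 0's, so xy (and hence y) consists only of 0's. Write y = 0^k, 1 ≤ k ≤ p.
Pump with i = 2: xy^2z = 0^{p+k} 1^p has p+k occurrences of 0 but only p of 1. Since k ≥ 1 the counts differ, so xy^2z ∉ L.
Contradiction. Therefore L is not regular.

0^{p+k} 1^p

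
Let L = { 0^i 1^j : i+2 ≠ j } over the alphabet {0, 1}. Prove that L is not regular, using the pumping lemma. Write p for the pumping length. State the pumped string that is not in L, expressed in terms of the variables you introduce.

0^{p+p!} 1^{p+p!+2}

Assume L is regular. Let p be the pumping length given by the pumping lemma.
Choose w = 0^p 1^{p+p!+2}. Since p ≠ (p+p!+2)-2 = p+p!, w ∈ L; and |w| ≥ p.
Write w = xyz as guaranteed by the lemma, with |xy| ≤ p and |y| > 0.
The first p characters of w are 0's, so xy (and hence y) consists only of 0's. Write y = 0^k, 1 ≤ k ≤ p.
Since 1 ≤ k ≤ p, k divides p!; set t = 1 + p!/k. Then xy^t z has p + (p!/k)·k = p + p! copies of 0. Now the 0-count is p+p! and (1-count)-2 = (p+p!+2)-2 = p+p!, so i+2 ≠ j fails. So xy^t z = 0^{p+p!} 1^{p+p!+2} ∉ L.
This is a contradiction; hence L is not regular.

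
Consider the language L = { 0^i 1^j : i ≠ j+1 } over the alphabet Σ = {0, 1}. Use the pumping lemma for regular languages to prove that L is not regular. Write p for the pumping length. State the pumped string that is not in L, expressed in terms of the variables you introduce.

0^{p+p!} 1^{p+p!-1}

Toward a contradiction, assume L is regular with pumping length p.
Choose w = 0^p 1^{p+p!-1}. Since p ≠ (p+p!-1)+1 = p+p!, w ∈ L; and |w| ≥ p.
The pumping lemma gives a decomposition w = xyz where |xy| ≤ p and |y| ≥ 1.
The first p characters of w are 0's, so xy (and hence y) consists only of 0's. Write y = 0^k, 1 ≤ k ≤ p.
Since 1 ≤ k ≤ p, k divides p!; set t = 1 + p!/k. Then xy^t z has p + (p!/k)·k = p + p! copies of 0. Now the 0-count is p+p! and (1-count)+1 = (p+p!-1)+1 = p+p!, so i ≠ j+1 fails. So xy^t z = 0^{p+p!} 1^{p+p!-1} ∉ L.
This contradicts the pumping lemma, so L is not regular.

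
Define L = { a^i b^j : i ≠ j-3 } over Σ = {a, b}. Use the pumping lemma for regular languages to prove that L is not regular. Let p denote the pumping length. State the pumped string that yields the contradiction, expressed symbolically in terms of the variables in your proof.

a^{p+p!} b^{p+p!+3}

Suppose for contradiction that L is regular, and let p be the pumping length.
Choose w = a^p b^{p+p!+3}. Since p ≠ (p+p!+3)-3 = p+p!, w ∈ L; and |w| ≥ p.
By the pumping lemma, w = xyz with |xy| ≤ p and |y| > 0.
Since the first p symbols of w are all a's and |xy| ≤ p, y lies entirely in the leading a-block: y = a^k for some k with 1 ≤ k ≤ p.
Since 1 ≤ k ≤ p, k divides p!; set t = 1 + p!/k. Then xy^t z has p + (p!/k)·k = p + p! copies of a. Now the a-count is p+p! and (b-count)-3 = (p+p!+3)-3 = p+p!, so i ≠ j-3 fails. So xy^t z = a^{p+p!} b^{p+p!+3} ∉ L.
This contradicts the pumping lemma, so L is not regular.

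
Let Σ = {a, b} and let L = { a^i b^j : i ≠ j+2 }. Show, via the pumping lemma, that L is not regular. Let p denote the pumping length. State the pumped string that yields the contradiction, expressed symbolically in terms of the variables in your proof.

Assume L is regular; let p be its pumping constant.
Choose w = a^p b^{p+p!-2}. Since p ≠ (p+p!-2)+2 = p+p!, w ∈ L; and |w| ≥ p.
By the pumping lemma, w = xyz with |xy| ≤ p and y is nonempty.
The first p characters of w are a's, so xy (and hence y) consists only of a's. Write y = a^k, 1 ≤ k ≤ p.
Since 1 ≤ k ≤ p, k divides p!; set t = 1 + p!/k. Then xy^t z has p + (p!/k)·k = p + p! copies of a. Now the a-count is p+p! and (b-count)+2 = (p+p!-2)+2 = p+p!, so i ≠ j+2 fails. So xy^t z = a^{p+p!} b^{p+p!-2} ∉ L.
This is a contradiction; hence L is not regular.

a^{p+p!} b^{p+p!-2}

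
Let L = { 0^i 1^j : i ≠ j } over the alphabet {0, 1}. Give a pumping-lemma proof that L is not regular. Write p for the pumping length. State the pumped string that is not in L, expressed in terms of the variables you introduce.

Assume L is regular; let p be its pumping constant.
Choose w = 0^p 1^{p+p!}. Since p ≠ p+p!, w ∈ L; and |w| ≥ p.
Write w = xyz as guaranteed by the lemma, with |xy| ≤ p and |y| > 0.
Since the first p symbols of w are all 0's and |xy| ≤ p, y lies entirely in the leading 0-block: y = 0^k for some k with 1 ≤ k ≤ p.
Since 1 ≤ k ≤ p, k divides p!; set t = 1 + p!/k. Then xy^t z has p + (p!/k)·k = p + p! copies of 0. Now the 0-count equals the 1-count, so i ≠ j fails. So xy^t z = 0^{p+p!} 1^{p+p!} ∉ L.
Contradiction. Therefore L is not regular.

0^{p+p!} 1^{p+p!}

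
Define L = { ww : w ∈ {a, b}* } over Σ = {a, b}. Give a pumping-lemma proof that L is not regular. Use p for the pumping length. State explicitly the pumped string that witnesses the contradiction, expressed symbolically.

a^{p+k} b^p a^p b^p

Assume L is regular; let p be its pumping constant.
Take w = a^p b^p a^p b^p = uu where u = a^pb^p; then w ∈ L and |w| = 4p ≥ p.
Write w = xyz as guaranteed by the lemma, with |xy| ≤ p and y is nonempty.
Because |xy| ≤ p and w begins with p copies of a, we have y = a^k with 1 ≤ k ≤ p.
Pump with i = 2: xy^2z = a^{p+k} b^p a^p b^p, of length 4p+k. Suppose this equals vv. The string starts with a and ends with b, so v does too; thus the boundary between the two copies of v is a b→a transition. There is exactly one such transition, at position 2p+k, so |v| = 2p+k and |vv| = 4p+2k ≠ 4p+k since k ≥ 1. So xy^2z ∉ L.
Contradiction. Therefore L is not regular.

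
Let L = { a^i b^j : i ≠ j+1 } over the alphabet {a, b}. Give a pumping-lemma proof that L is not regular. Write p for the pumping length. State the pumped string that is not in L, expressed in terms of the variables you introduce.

Assume L is regular. Let p be the pumping length given by the pumping lemma.
Choose w = a^p b^{p+p!-1}. Since p ≠ (p+p!-1)+1 = p+p!, w ∈ L; and |w| ≥ p.
Write w = xyz as guaranteed by the lemma, with |xy| ≤ p and |y| > 0.
Because |xy| ≤ p and w begins with p copies of a, we have y = a^k with 1 ≤ k ≤ p.
Since 1 ≤ k ≤ p, k divides p!; set t = 1 + p!/k. Then xy^t z has p + (p!/k)·k = p + p! copies of a. Now the a-count is p+p! and (b-count)+1 = (p+p!-1)+1 = p+p!, so i ≠ j+1 fails. So xy^t z = a^{p+p!} b^{p+p!-1} ∉ L.
Contradiction. Therefore L is not regular.

a^{p+p!} b^{p+p!-1}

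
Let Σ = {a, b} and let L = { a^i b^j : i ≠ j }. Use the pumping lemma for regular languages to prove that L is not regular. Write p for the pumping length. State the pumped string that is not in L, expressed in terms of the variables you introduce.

Suppose for contradiction that L is regular, and let p be the pumping length.
Choose w = a^p b^{p+p!}. Since p ≠ p+p!, w ∈ L; and |w| ≥ p.
By the pumping lemma, w = xyz with |xy| ≤ p and |y| > 0.
The first p characters of w are a's, so xy (and hence y) consists only of a's. Write y = a^k, 1 ≤ k ≤ p.
Since 1 ≤ k ≤ p, k divides p!; set t = 1 + p!/k. Then xy^t z has p + (p!/k)·k = p + p! copies of a. Now the a-count equals the b-count, so i ≠ j fails. So xy^t z = a^{p+p!} b^{p+p!} ∉ L.
This contradicts the pumping lemma, so L is not regular.

a^{p+p!} b^{p+p!}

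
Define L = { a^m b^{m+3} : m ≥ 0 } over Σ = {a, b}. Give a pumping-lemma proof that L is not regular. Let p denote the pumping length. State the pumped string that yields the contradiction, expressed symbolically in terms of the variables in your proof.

Assume L is regular; let p be its pumping constant.
Take w = a^p b^{p+3}. Then w ∈ L and |w| = 2p+3 ≥ p.
The pumping lemma gives a decomposition w = xyz where |xy| ≤ p and |y| > 0.
Because |xy| ≤ p and w begins with p copies of a, we have y = a^k with 1 ≤ k ≤ p.
Pump with i = 2: xy^2z = a^{p+k} b^{p+3}. For this to lie in L we would need p+3 = (p+k)+3, which forces k = 0. But k ≥ 1, so xy^2z ∉ L.
This is a contradiction; hence L is not regular.

a^{p+k} b^{p+3}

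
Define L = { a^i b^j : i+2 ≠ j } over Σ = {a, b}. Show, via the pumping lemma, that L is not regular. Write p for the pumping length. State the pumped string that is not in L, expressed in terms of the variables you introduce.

Toward a contradiction, assume L is regular with pumping length p.
Choose w = a^p b^{p+p!+2}. Since p ≠ (p+p!+2)-2 = p+p!, w ∈ L; and |w| ≥ p.
By the pumping lemma, w = xyz with |xy| ≤ p and y is nonempty.
The first p characters of w are a's, so xy (and hence y) consists only of a's. Write y = a^k, 1 ≤ k ≤ p.
Since 1 ≤ k ≤ p, k divides p!; set t = 1 + p!/k. Then xy^t z has p + (p!/k)·k = p + p! copies of a. Now the a-count is p+p! and (b-count)-2 = (p+p!+2)-2 = p+p!, so i+2 ≠ j fails. So xy^t z = a^{p+p!} b^{p+p!+2} ∉ L.
Contradiction. Therefore L is not regular.

a^{p+p!} b^{p+p!+2}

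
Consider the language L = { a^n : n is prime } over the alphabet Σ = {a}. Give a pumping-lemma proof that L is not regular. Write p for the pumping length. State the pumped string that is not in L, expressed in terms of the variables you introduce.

a^{q(1+k)}

Suppose for contradiction that L is regular, and let p be the pumping length.
Let q be a prime with q ≥ p+2 (infinitely many primes exist), and take w = a^q ∈ L with |w| = q ≥ p.
The pumping lemma gives a decomposition w = xyz where |xy| ≤ p and |y| > 0.
Then y = a^k for some k with 1 ≤ k ≤ p.
Since 1 ≤ k ≤ p, |xz| = q-k. Pump with i = q+1: |xy^{q+1}z| = (q-k)+(q+1)k = q+qk = q(1+k), which is composite (both factors ≥ 2). So xy^{q+1}z = a^{q(1+k)} ∉ L.
Contradiction. Therefore L is not regular.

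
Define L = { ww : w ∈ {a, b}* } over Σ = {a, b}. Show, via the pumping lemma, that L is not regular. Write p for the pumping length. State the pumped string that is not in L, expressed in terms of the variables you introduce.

a^{p+k} b^p a^p b^p

Suppose for contradiction that L is regular, and let p be the pumping length.
Take w = a^p b^p a^p b^p = uu where u = a^pb^p; then w ∈ L and |w| = 4p ≥ p.
By the pumping lemma, w = xyz with |xy| ≤ p and y is nonempty.
The first p characters of w are a's, so xy (and hence y) consists only of a's. Write y = a^k, 1 ≤ k ≤ p.
Pump with i = 2: xy^2z = a^{p+k} b^p a^p b^p, of length 4p+k. Suppose this equals vv. The string starts with a and ends with b, so v does too; thus the boundary between the two copies of v is a b→a transition. There is exactly one such transition, at position 2p+k, so |v| = 2p+k and |vv| = 4p+2k ≠ 4p+k since k ≥ 1. So xy^2z ∉ L.
This contradicts the pumping lemma, so L is not regular.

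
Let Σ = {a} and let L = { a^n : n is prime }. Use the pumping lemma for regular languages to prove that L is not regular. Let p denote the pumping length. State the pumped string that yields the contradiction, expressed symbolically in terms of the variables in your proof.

a^{q(1+k)}

Assume L is regular. Let p be the pumping length given by the pumping lemma.
Let q be a prime with q ≥ p+2 (infinitely many primes exist), and take w = a^q ∈ L with |w| = q ≥ p.
By the pumping lemma, w = xyz with |xy| ≤ p and y is nonempty.
Then y = a^k for some k with 1 ≤ k ≤ p.
Since 1 ≤ k ≤ p, |xz| = q-k. Pump with i = q+1: |xy^{q+1}z| = (q-k)+(q+1)k = q+qk = q(1+k), which is composite (both factors ≥ 2). So xy^{q+1}z = a^{q(1+k)} ∉ L.
This contradicts the pumping lemma, so L is not regular.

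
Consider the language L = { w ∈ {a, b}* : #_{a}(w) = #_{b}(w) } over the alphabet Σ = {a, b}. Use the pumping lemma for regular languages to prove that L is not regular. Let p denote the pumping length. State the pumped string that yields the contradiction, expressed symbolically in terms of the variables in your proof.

a^{p+k} b^p

Assume L is regular. Let p be the pumping length given by the pumping lemma.
Choose w = a^p b^p ∈ L with |w| = 2p ≥ p.
The pumping lemma gives a decomposition w = xyz where |xy| ≤ p and |y| ≥ 1.
Because |xy| ≤ p and w begins with p copies of a, we have y = a^k with 1 ≤ k ≤ p.
Pump with i = 2: xy^2z = a^{p+k} b^p has p+k occurrences of a but only p of b. Since k ≥ 1 the counts differ, so xy^2z ∉ L.
This contradicts the pumping lemma, so L is not regular.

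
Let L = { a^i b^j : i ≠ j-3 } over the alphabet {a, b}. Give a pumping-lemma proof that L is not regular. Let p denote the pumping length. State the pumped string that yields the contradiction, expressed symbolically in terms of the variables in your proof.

Toward a contradiction, assume L is regular with pumping length p.
Choose w = a^p b^{p+p!+3}. Since p ≠ (p+p!+3)-3 = p+p!, w ∈ L; and |w| ≥ p.
By the pumping lemma, w = xyz with |xy| ≤ p and |y| > 0.
Since the first p symbols of w are all a's and |xy| ≤ p, y lies entirely in the leading a-block: y = a^k for some k with 1 ≤ k ≤ p.
Since 1 ≤ k ≤ p, k divides p!; set t = 1 + p!/k. Then xy^t z has p + (p!/k)·k = p + p! copies of a. Now the a-count is p+p! and (b-count)-3 = (p+p!+3)-3 = p+p!, so i ≠ j-3 fails. So xy^t z = a^{p+p!} b^{p+p!+3} ∉ L.
Contradiction. Therefore L is not regular.

a^{p+p!} b^{p+p!+3}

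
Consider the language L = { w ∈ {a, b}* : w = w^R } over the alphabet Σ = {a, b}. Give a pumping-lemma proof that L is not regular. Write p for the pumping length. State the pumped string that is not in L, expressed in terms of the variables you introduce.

a^{p+k} b a^p

Assume L is regular. Let p be the pumping length given by the pumping lemma.
Take w = a^p b a^p, a palindrome of length 2p+1 ≥ p.
Write w = xyz as guaranteed by the lemma, with |xy| ≤ p and |y| > 0.
Since the first p symbols of w are all a's and |xy| ≤ p, y lies entirely in the leading a-block: y = a^k for some k with 1 ≤ k ≤ p.
Pump with i = 2: xy^2z = a^{p+k} b a^p. Its reverse is a^p b a^{p+k}, which differs from xy^2z since k ≥ 1. So xy^2z is not a palindrome and xy^2z ∉ L.
Contradiction. Therefore L is not regular.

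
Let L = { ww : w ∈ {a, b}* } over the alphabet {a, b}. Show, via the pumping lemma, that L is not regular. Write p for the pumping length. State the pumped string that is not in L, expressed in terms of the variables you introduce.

Assume L is regular. Let p be the pumping length given by the pumping lemma.
Take w = a^p b^p a^p b^p = uu where u = a^pb^p; then w ∈ L and |w| = 4p ≥ p.
Write w = xyz as guaranteed by the lemma, with |xy| ≤ p and |y| ≥ 1.
The first p characters of w are a's, so xy (and hence y) consists only of a's. Write y = a^k, 1 ≤ k ≤ p.
Pump with i = 2: xy^2z = a^{p+k} b^p a^p b^p, of length 4p+k. Suppose this equals vv. The string starts with a and ends with b, so v does too; thus the boundary between the two copies of v is a b→a transition. There is exactly one such transition, at position 2p+k, so |v| = 2p+k and |vv| = 4p+2k ≠ 4p+k since k ≥ 1. So xy^2z ∉ L.
This contradicts the pumping lemma, so L is not regular.

a^{p+k} b^p a^p b^p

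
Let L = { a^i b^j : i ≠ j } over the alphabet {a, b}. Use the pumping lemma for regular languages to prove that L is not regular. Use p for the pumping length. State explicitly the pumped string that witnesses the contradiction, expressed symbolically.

Assume L is regular. Let p be the pumping length given by the pumping lemma.
Choose w = a^p b^{p+p!}. Since p ≠ p+p!, w ∈ L; and |w| ≥ p.
Write w = xyz as guaranteed by the lemma, with |xy| ≤ p and |y| ≥ 1.
Because |xy| ≤ p and w begins with p copies of a, we have y = a^k with 1 ≤ k ≤ p.
Since 1 ≤ k ≤ p, k divides p!; set t = 1 + p!/k. Then xy^t z has p + (p!/k)·k = p + p! copies of a. Now the a-count equals the b-count, so i ≠ j fails. So xy^t z = a^{p+p!} b^{p+p!} ∉ L.
This is a contradiction; hence L is not regular.

a^{p+p!} b^{p+p!}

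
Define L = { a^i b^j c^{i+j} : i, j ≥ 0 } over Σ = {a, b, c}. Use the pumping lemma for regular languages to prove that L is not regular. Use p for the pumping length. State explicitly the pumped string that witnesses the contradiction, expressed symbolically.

Suppose for contradiction that L is regular, and let p be the pumping length.
Take w = a^p b^p c^{2p} ∈ L (with i=j=p, i+j=2p), |w| = 4p ≥ p.
The pumping lemma gives a decomposition w = xyz where |xy| ≤ p and y is nonempty.
Since the first p symbols of w are all a's and |xy| ≤ p, y lies entirely in the leading a-block: y = a^k for some k with 1 ≤ k ≤ p.
Consider xy^2z = a^{p+k} b^p c^{2p}. Now the a- and b-counts sum to 2p+k, but the c-count is 2p ≠ 2p+k. So xy^2z ∉ L.
Contradiction. Therefore L is not regular.

a^{p+k} b^p c^{2p}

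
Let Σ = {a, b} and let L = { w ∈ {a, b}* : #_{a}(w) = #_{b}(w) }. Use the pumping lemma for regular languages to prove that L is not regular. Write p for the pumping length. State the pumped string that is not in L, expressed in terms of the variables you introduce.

a^{p+k} b^p

Assume L is regular; let p be its pumping constant.
Choose w = a^p b^p ∈ L with |w| = 2p ≥ p.
By the pumping lemma, w = xyz with |xy| ≤ p and |y| > 0.
Since the first p symbols of w are all a's and |xy| ≤ p, y lies entirely in the leading a-block: y = a^k for some k with 1 ≤ k ≤ p.
Pump with i = 2: xy^2z = a^{p+k} b^p has p+k occurrences of a but only p of b. Since k ≥ 1 the counts differ, so xy^2z ∉ L.
This contradicts the pumping lemma, so L is not regular.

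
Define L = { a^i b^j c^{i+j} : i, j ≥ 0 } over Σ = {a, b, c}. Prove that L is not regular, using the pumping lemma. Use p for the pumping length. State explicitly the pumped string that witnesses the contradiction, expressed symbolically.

Toward a contradiction, assume L is regular with pumping length p.
Take w = a^p b^p c^{2p} ∈ L (with i=j=p, i+j=2p), |w| = 4p ≥ p.
By the pumping lemma, w = xyz with |xy| ≤ p and y is nonempty.
The first p characters of w are a's, so xy (and hence y) consists only of a's. Write y = a^k, 1 ≤ k ≤ p.
Consider xy^2z = a^{p+k} b^p c^{2p}. Now the a- and b-counts sum to 2p+k, but the c-count is 2p ≠ 2p+k. So xy^2z ∉ L.
This contradicts the pumping lemma, so L is not regular.

a^{p+k} b^p c^{2p}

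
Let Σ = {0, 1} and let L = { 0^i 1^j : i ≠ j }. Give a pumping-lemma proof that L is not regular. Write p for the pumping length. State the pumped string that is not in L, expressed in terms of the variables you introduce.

0^{p+p!} 1^{p+p!}

Suppose for contradiction that L is regular, and let p be the pumping length.
Choose w = 0^p 1^{p+p!}. Since p ≠ p+p!, w ∈ L; and |w| ≥ p.
By the pumping lemma, w = xyz with |xy| ≤ p and |y| > 0.
The first p characters of w are 0's, so xy (and hence y) consists only of 0's. Write y = 0^k, 1 ≤ k ≤ p.
Since 1 ≤ k ≤ p, k divides p!; set t = 1 + p!/k. Then xy^t z has p + (p!/k)·k = p + p! copies of 0. Now the 0-count equals the 1-count, so i ≠ j fails. So xy^t z = 0^{p+p!} 1^{p+p!} ∉ L.
This contradicts the pumping lemma, so L is not regular.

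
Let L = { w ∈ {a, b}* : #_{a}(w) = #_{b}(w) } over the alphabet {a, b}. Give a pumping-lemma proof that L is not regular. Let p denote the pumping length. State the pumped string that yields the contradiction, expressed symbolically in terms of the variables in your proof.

Assume L is regular; let p be its pumping constant.
Choose w = a^p b^p ∈ L with |w| = 2p ≥ p.
By the pumping lemma, w = xyz with |xy| ≤ p and |y| ≥ 1.
Because |xy| ≤ p and w begins with p copies of a, we have y = a^k with 1 ≤ k ≤ p.
Pump with i = 2: xy^2z = a^{p+k} b^p has p+k occurrences of a but only p of b. Since k ≥ 1 the counts differ, so xy^2z ∉ L.
This contradicts the pumping lemma, so L is not regular.

a^{p+k} b^p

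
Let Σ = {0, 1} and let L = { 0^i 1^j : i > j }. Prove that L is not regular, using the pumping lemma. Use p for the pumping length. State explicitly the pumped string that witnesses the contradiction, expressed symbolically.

Assume L is regular. Let p be the pumping length given by the pumping lemma.
Choose w = 0^{p+1} 1^p ∈ L, with |w| = 2p+1 ≥ p.
Write w = xyz as guaranteed by the lemma, with |xy| ≤ p and |y| > 0.
Since the first p symbols of w are all 0's and |xy| ≤ p, y lies entirely in the leading 0-block: y = 0^k for some k with 1 ≤ k ≤ p.
Consider xy^0z = xz = 0^{p+1-k} 1^p. Since k ≥ 1, the 0-count p+1-k is at most p, so i > j fails; thus xz ∉ L.
This is a contradiction; hence L is not regular.

0^{p+1-k} 1^p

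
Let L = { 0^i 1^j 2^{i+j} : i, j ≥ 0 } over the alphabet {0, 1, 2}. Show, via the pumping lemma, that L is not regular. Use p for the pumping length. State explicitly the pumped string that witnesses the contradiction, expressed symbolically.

0^{p+k} 1^p 2^{2p}

Assume L is regular. Let p be the pumping length given by the pumping lemma.
Take w = 0^p 1^p 2^{2p} ∈ L (with i=j=p, i+j=2p), |w| = 4p ≥ p.
By the pumping lemma, w = xyz with |xy| ≤ p and y is nonempty.
Because |xy| ≤ p and w begins with p copies of 0, we have y = 0^k with 1 ≤ k ≤ p.
Consider xy^2z = 0^{p+k} 1^p 2^{2p}. Now the 0- and 1-counts sum to 2p+k, but the 2-count is 2p ≠ 2p+k. So xy^2z ∉ L.
Contradiction. Therefore L is not regular.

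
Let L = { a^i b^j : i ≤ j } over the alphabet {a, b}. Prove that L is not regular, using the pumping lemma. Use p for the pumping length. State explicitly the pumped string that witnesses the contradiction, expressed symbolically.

Assume L is regular; let p be its pumping constant.
Choose w = a^p b^p ∈ L, with |w| = 2p ≥ p.
By the pumping lemma, w = xyz with |xy| ≤ p and |y| ≥ 1.
Because |xy| ≤ p and w begins with p copies of a, we have y = a^k with 1 ≤ k ≤ p.
Consider xy^2z = a^{p+k} b^p. Since k ≥ 1, the a-count p+k exceeds the b-count p, so i ≤ j fails; thus xy^2z ∉ L.
This contradicts the pumping lemma, so L is not regular.

a^{p+k} b^p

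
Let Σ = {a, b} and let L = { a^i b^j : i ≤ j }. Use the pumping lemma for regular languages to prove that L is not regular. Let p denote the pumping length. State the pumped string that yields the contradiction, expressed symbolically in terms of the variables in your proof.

a^{p+k} b^p

Toward a contradiction, assume L is regular with pumping length p.
Choose w = a^p b^p ∈ L, with |w| = 2p ≥ p.
The pumping lemma gives a decomposition w = xyz where |xy| ≤ p and |y| ≥ 1.
The first p characters of w are a's, so xy (and hence y) consists only of a's. Write y = a^k, 1 ≤ k ≤ p.
Consider xy^2z = a^{p+k} b^p. Since k ≥ 1, the a-count p+k exceeds the b-count p, so i ≤ j fails; thus xy^2z ∉ L.
This is a contradiction; hence L is not regular.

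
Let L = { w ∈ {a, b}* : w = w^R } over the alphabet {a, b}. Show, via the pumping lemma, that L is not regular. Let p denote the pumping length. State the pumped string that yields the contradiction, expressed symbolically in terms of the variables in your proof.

a^{p+k} b a^p

Assume L is regular. Let p be the pumping length given by the pumping lemma.
Take w = a^p b a^p, a palindrome of length 2p+1 ≥ p.
Write w = xyz as guaranteed by the lemma, with |xy| ≤ p and y is nonempty.
The first p characters of w are a's, so xy (and hence y) consists only of a's. Write y = a^k, 1 ≤ k ≤ p.
Pump with i = 2: xy^2z = a^{p+k} b a^p. Its reverse is a^p b a^{p+k}, which differs from xy^2z since k ≥ 1. So xy^2z is not a palindrome and xy^2z ∉ L.
Contradiction. Therefore L is not regular.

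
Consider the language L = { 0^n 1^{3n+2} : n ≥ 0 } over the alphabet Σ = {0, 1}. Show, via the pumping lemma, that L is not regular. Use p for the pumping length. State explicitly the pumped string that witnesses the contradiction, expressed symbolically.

Toward a contradiction, assume L is regular with pumping length p.
Let w = 0^p 1^{3p+2} ∈ L; note |w| = 4p+2 ≥ p.
Write w = xyz as guaranteed by the lemma, with |xy| ≤ p and |y| ≥ 1.
Because |xy| ≤ p and w begins with p copies of 0, we have y = 0^k with 1 ≤ k ≤ p.
Pump with i = 2: xy^2z = 0^{p+k} 1^{3p+2}. For this to lie in L we would need 3p+2 = 3(p+k)+2, which forces k = 0. But k ≥ 1, so xy^2z ∉ L.
Contradiction. Therefore L is not regular.

0^{p+k} 1^{3p+2}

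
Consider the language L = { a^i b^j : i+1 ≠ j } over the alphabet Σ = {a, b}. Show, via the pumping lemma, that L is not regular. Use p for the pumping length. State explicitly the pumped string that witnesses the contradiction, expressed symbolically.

a^{p+p!} b^{p+p!+1}

Assume L is regular. Let p be the pumping length given by the pumping lemma.
Choose w = a^p b^{p+p!+1}. Since p ≠ (p+p!+1)-1 = p+p!, w ∈ L; and |w| ≥ p.
The pumping lemma gives a decomposition w = xyz where |xy| ≤ p and |y| ≥ 1.
Because |xy| ≤ p and w begins with p copies of a, we have y = a^k with 1 ≤ k ≤ p.
Since 1 ≤ k ≤ p, k divides p!; set t = 1 + p!/k. Then xy^t z has p + (p!/k)·k = p + p! copies of a. Now the a-count is p+p! and (b-count)-1 = (p+p!+1)-1 = p+p!, so i+1 ≠ j fails. So xy^t z = a^{p+p!} b^{p+p!+1} ∉ L.
Contradiction. Therefore L is not regular.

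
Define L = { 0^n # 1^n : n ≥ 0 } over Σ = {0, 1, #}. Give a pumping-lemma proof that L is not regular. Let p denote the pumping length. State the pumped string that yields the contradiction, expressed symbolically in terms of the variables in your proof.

Suppose for contradiction that L is regular, and let p be the pumping length.
Take w = 0^p # 1^p ∈ L with |w| = 2p+1 ≥ p.
By the pumping lemma, w = xyz with |xy| ≤ p and |y| > 0.
Since the first p symbols of w are all 0's and |xy| ≤ p, y lies entirely in the leading 0-block: y = 0^k for some k with 1 ≤ k ≤ p.
Pump with i = 2: xy^2z = 0^{p+k} # 1^p, which would require p+k = p. But k ≥ 1, so xy^2z ∉ L.
This contradicts the pumping lemma, so L is not regular.

0^{p+k} # 1^p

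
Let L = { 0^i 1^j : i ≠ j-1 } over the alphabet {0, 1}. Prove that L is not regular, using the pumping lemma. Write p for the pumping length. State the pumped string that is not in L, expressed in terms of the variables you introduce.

Assume L is regular; let p be its pumping constant.
Choose w = 0^p 1^{p+p!+1}. Since p ≠ (p+p!+1)-1 = p+p!, w ∈ L; and |w| ≥ p.
By the pumping lemma, w = xyz with |xy| ≤ p and y is nonempty.
Because |xy| ≤ p and w begins with p copies of 0, we have y = 0^k with 1 ≤ k ≤ p.
Since 1 ≤ k ≤ p, k divides p!; set t = 1 + p!/k. Then xy^t z has p + (p!/k)·k = p + p! copies of 0. Now the 0-count is p+p! and (1-count)-1 = (p+p!+1)-1 = p+p!, so i ≠ j-1 fails. So xy^t z = 0^{p+p!} 1^{p+p!+1} ∉ L.
This contradicts the pumping lemma, so L is not regular.

0^{p+p!} 1^{p+p!+1}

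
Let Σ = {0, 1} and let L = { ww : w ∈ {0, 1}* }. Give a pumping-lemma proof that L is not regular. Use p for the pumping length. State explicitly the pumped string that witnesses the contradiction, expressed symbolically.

0^{p+k} 1^p 0^p 1^p

Assume L is regular. Let p be the pumping length given by the pumping lemma.
Take w = 0^p 1^p 0^p 1^p = uu where u = 0^p1^p; then w ∈ L and |w| = 4p ≥ p.
Write w = xyz as guaranteed by the lemma, with |xy| ≤ p and |y| > 0.
The first p characters of w are 0's, so xy (and hence y) consists only of 0's. Write y = 0^k, 1 ≤ k ≤ p.
Pump with i = 2: xy^2z = 0^{p+k} 1^p 0^p 1^p, of length 4p+k. Suppose this equals vv. The string starts with 0 and ends with 1, so v does too; thus the boundary between the two copies of v is a 1→0 transition. There is exactly one such transition, at position 2p+k, so |v| = 2p+k and |vv| = 4p+2k ≠ 4p+k since k ≥ 1. So xy^2z ∉ L.
Contradiction. Therefore L is not regular.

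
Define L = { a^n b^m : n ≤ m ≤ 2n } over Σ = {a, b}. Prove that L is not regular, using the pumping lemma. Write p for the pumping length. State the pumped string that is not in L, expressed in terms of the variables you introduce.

a^{p+k} b^p

Assume L is regular. Let p be the pumping length given by the pumping lemma.
Take w = a^p b^p ∈ L (since p ≤ p ≤ 2p), with |w| = 2p ≥ p.
Write w = xyz as guaranteed by the lemma, with |xy| ≤ p and |y| ≥ 1.
Because |xy| ≤ p and w begins with p copies of a, we have y = a^k with 1 ≤ k ≤ p.
Pump with i = 2: xy^2z = a^{p+k} b^p. Now n = p+k > p = m, so the condition n ≤ m fails. Thus xy^2z ∉ L.
This is a contradiction; hence L is not regular.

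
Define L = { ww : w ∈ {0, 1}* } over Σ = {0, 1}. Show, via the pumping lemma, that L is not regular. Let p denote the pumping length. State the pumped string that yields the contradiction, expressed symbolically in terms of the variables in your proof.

Assume L is regular. Let p be the pumping length given by the pumping lemma.
Take w = 0^p 1^p 0^p 1^p = uu where u = 0^p1^p; then w ∈ L and |w| = 4p ≥ p.
Write w = xyz as guaranteed by the lemma, with |xy| ≤ p and |y| ≥ 1.
Because |xy| ≤ p and w begins with p copies of 0, we have y = 0^k with 1 ≤ k ≤ p.
Pump with i = 2: xy^2z = 0^{p+k} 1^p 0^p 1^p, of length 4p+k. Suppose this equals vv. The string starts with 0 and ends with 1, so v does too; thus the boundary between the two copies of v is a 1→0 transition. There is exactly one such transition, at position 2p+k, so |v| = 2p+k and |vv| = 4p+2k ≠ 4p+k since k ≥ 1. So xy^2z ∉ L.
This is a contradiction; hence L is not regular.

0^{p+k} 1^p 0^p 1^p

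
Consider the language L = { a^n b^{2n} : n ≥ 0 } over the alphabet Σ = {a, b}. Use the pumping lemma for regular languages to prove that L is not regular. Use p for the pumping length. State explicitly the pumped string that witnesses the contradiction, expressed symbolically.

Suppose for contradiction that L is regular, and let p be the pumping length.
Let w = a^p b^{2p} ∈ L; note |w| = 3p ≥ p.
Write w = xyz as guaranteed by the lemma, with |xy| ≤ p and y is nonempty.
The first p characters of w are a's, so xy (and hence y) consists only of a's. Write y = a^k, 1 ≤ k ≤ p.
Pump with i = 2: xy^2z = a^{p+k} b^{2p}. For this to lie in L we would need 2p = 2(p+k), which forces k = 0. But k ≥ 1, so xy^2z ∉ L.
Contradiction. Therefore L is not regular.

a^{p+k} b^{2p}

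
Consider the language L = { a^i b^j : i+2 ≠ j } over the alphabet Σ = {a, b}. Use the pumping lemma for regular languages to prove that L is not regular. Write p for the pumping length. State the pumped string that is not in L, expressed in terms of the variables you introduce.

a^{p+p!} b^{p+p!+2}

Assume L is regular; let p be its pumping constant.
Choose w = a^p b^{p+p!+2}. Since p ≠ (p+p!+2)-2 = p+p!, w ∈ L; and |w| ≥ p.
Write w = xyz as guaranteed by the lemma, with |xy| ≤ p and |y| ≥ 1.
Since the first p symbols of w are all a's and |xy| ≤ p, y lies entirely in the leading a-block: y = a^k for some k with 1 ≤ k ≤ p.
Since 1 ≤ k ≤ p, k divides p!; set t = 1 + p!/k. Then xy^t z has p + (p!/k)·k = p + p! copies of a. Now the a-count is p+p! and (b-count)-2 = (p+p!+2)-2 = p+p!, so i+2 ≠ j fails. So xy^t z = a^{p+p!} b^{p+p!+2} ∉ L.
This contradicts the pumping lemma, so L is not regular.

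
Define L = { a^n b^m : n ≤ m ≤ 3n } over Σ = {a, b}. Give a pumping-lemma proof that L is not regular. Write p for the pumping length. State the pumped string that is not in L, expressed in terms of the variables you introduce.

a^{p+k} b^p

Toward a contradiction, assume L is regular with pumping length p.
Take w = a^p b^p ∈ L (since p ≤ p ≤ 3p), with |w| = 2p ≥ p.
The pumping lemma gives a decomposition w = xyz where |xy| ≤ p and y is nonempty.
Because |xy| ≤ p and w begins with p copies of a, we have y = a^k with 1 ≤ k ≤ p.
Pump with i = 2: xy^2z = a^{p+k} b^p. Now n = p+k > p = m, so the condition n ≤ m fails. Thus xy^2z ∉ L.
This is a contradiction; hence L is not regular.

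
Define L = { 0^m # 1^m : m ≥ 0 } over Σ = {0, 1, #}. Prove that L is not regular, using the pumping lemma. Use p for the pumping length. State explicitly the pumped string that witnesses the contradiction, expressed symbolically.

Assume L is regular. Let p be the pumping length given by the pumping lemma.
Take w = 0^p # 1^p ∈ L with |w| = 2p+1 ≥ p.
The pumping lemma gives a decomposition w = xyz where |xy| ≤ p and |y| > 0.
Because |xy| ≤ p and w begins with p copies of 0, we have y = 0^k with 1 ≤ k ≤ p.
Pump with i = 2: xy^2z = 0^{p+k} # 1^p, which would require p+k = p. But k ≥ 1, so xy^2z ∉ L.
This contradicts the pumping lemma, so L is not regular.

0^{p+k} # 1^p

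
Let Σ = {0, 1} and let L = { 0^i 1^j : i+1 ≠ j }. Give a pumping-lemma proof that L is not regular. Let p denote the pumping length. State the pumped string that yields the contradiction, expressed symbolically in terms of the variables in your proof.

Assume L is regular; let p be its pumping constant.
Choose w = 0^p 1^{p+p!+1}. Since p ≠ (p+p!+1)-1 = p+p!, w ∈ L; and |w| ≥ p.
Write w = xyz as guaranteed by the lemma, with |xy| ≤ p and |y| > 0.
The first p characters of w are 0's, so xy (and hence y) consists only of 0's. Write y = 0^k, 1 ≤ k ≤ p.
Since 1 ≤ k ≤ p, k divides p!; set t = 1 + p!/k. Then xy^t z has p + (p!/k)·k = p + p! copies of 0. Now the 0-count is p+p! and (1-count)-1 = (p+p!+1)-1 = p+p!, so i+1 ≠ j fails. So xy^t z = 0^{p+p!} 1^{p+p!+1} ∉ L.
This contradicts the pumping lemma, so L is not regular.

0^{p+p!} 1^{p+p!+1}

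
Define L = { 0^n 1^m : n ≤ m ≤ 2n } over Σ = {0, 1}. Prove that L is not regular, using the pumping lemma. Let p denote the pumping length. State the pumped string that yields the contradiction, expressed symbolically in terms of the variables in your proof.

Assume L is regular; let p be its pumping constant.
Take w = 0^p 1^p ∈ L (since p ≤ p ≤ 2p), with |w| = 2p ≥ p.
The pumping lemma gives a decomposition w = xyz where |xy| ≤ p and |y| ≥ 1.
Since the first p symbols of w are all 0's and |xy| ≤ p, y lies entirely in the leading 0-block: y = 0^k for some k with 1 ≤ k ≤ p.
Pump with i = 2: xy^2z = 0^{p+k} 1^p. Now n = p+k > p = m, so the condition n ≤ m fails. Thus xy^2z ∉ L.
This contradicts the pumping lemma, so L is not regular.

0^{p+k} 1^p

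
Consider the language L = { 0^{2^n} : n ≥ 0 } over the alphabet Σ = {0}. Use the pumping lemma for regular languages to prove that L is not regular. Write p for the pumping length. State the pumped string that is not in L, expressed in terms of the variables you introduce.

0^{2^p+k}

Toward a contradiction, assume L is regular with pumping length p.
Take w = 0^{2^p} ∈ L with |w| = 2^p ≥ p.
Write w = xyz as guaranteed by the lemma, with |xy| ≤ p and |y| ≥ 1.
Then y = 0^k for some k with 1 ≤ k ≤ p.
Pump with i = 2: xy^2z = 0^{2^p+k}. Since 1 ≤ k ≤ p < 2^p, we have 2^p < 2^p+k < 2^{p+1}, so 2^p+k is not a power of 2. So xy^2z ∉ L.
This is a contradiction; hence L is not regular.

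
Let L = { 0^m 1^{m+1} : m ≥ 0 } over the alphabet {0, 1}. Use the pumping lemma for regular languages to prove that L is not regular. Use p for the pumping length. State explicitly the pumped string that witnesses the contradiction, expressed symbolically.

Toward a contradiction, assume L is regular with pumping length p.
Take w = 0^p 1^{p+1}. Then w ∈ L and |w| = 2p+1 ≥ p.
Write w = xyz as guaranteed by the lemma, with |xy| ≤ p and y is nonempty.
Since the first p symbols of w are all 0's and |xy| ≤ p, y lies entirely in the leading 0-block: y = 0^k for some k with 1 ≤ k ≤ p.
Pump with i = 2: xy^2z = 0^{p+k} 1^{p+1}. For this to lie in L we would need p+1 = (p+k)+1, which forces k = 0. But k ≥ 1, so xy^2z ∉ L.
This contradicts the pumping lemma, so L is not regular.

0^{p+k} 1^{p+1}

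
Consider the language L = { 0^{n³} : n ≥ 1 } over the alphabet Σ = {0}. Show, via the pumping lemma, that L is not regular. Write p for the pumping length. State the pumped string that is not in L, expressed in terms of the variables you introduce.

0^{p³+k}

Suppose for contradiction that L is regular, and let p be the pumping length.
Take w = 0^{p³} ∈ L with |w| = p³ ≥ p.
The pumping lemma gives a decomposition w = xyz where |xy| ≤ p and |y| > 0.
Then y = 0^k for some k with 1 ≤ k ≤ p.
Pump with i = 2: xy^2z = 0^{p³+k}. Since 1 ≤ k ≤ p, p³ < p³+k ≤ p³+p < p³+3p²+3p+1 = (p+1)³, so p³+k is not a perfect cube. So xy^2z ∉ L.
Contradiction. Therefore L is not regular.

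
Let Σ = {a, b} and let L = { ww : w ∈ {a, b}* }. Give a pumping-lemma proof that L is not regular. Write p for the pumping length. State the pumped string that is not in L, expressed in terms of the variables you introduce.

a^{p+k} b^p a^p b^p

Assume L is regular; let p be its pumping constant.
Take w = a^p b^p a^p b^p = uu where u = a^pb^p; then w ∈ L and |w| = 4p ≥ p.
The pumping lemma gives a decomposition w = xyz where |xy| ≤ p and |y| > 0.
Since the first p symbols of w are all a's and |xy| ≤ p, y lies entirely in the leading a-block: y = a^k for some k with 1 ≤ k ≤ p.
Pump with i = 2: xy^2z = a^{p+k} b^p a^p b^p, of length 4p+k. Suppose this equals vv. The string starts with a and ends with b, so v does too; thus the boundary between the two copies of v is a b→a transition. There is exactly one such transition, at position 2p+k, so |v| = 2p+k and |vv| = 4p+2k ≠ 4p+k since k ≥ 1. So xy^2z ∉ L.
Contradiction. Therefore L is not regular.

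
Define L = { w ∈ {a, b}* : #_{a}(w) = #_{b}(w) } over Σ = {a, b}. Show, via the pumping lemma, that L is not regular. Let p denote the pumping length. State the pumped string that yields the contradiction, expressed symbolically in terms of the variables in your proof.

a^{p+k} b^p

Assume L is regular; let p be its pumping constant.
Choose w = a^p b^p ∈ L with |w| = 2p ≥ p.
By the pumping lemma, w = xyz with |xy| ≤ p and y is nonempty.
Because |xy| ≤ p and w begins with p copies of a, we have y = a^k with 1 ≤ k ≤ p.
Pump with i = 2: xy^2z = a^{p+k} b^p has p+k occurrences of a but only p of b. Since k ≥ 1 the counts differ, so xy^2z ∉ L.
This contradicts the pumping lemma, so L is not regular.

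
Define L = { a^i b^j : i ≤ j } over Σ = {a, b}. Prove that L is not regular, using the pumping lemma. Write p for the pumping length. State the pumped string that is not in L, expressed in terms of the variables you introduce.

Assume L is regular. Let p be the pumping length given by the pumping lemma.
Choose w = a^p b^p ∈ L, with |w| = 2p ≥ p.
Write w = xyz as guaranteed by the lemma, with |xy| ≤ p and |y| > 0.
The first p characters of w are a's, so xy (and hence y) consists only of a's. Write y = a^k, 1 ≤ k ≤ p.
Consider xy^2z = a^{p+k} b^p. Since k ≥ 1, the a-count p+k exceeds the b-count p, so i ≤ j fails; thus xy^2z ∉ L.
This is a contradiction; hence L is not regular.

a^{p+k} b^p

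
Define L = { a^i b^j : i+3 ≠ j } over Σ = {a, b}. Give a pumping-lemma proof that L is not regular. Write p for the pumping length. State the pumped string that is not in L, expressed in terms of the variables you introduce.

Assume L is regular; let p be its pumping constant.
Choose w = a^p b^{p+p!+3}. Since p ≠ (p+p!+3)-3 = p+p!, w ∈ L; and |w| ≥ p.
By the pumping lemma, w = xyz with |xy| ≤ p and |y| ≥ 1.
The first p characters of w are a's, so xy (and hence y) consists only of a's. Write y = a^k, 1 ≤ k ≤ p.
Since 1 ≤ k ≤ p, k divides p!; set t = 1 + p!/k. Then xy^t z has p + (p!/k)·k = p + p! copies of a. Now the a-count is p+p! and (b-count)-3 = (p+p!+3)-3 = p+p!, so i+3 ≠ j fails. So xy^t z = a^{p+p!} b^{p+p!+3} ∉ L.
This is a contradiction; hence L is not regular.

a^{p+p!} b^{p+p!+3}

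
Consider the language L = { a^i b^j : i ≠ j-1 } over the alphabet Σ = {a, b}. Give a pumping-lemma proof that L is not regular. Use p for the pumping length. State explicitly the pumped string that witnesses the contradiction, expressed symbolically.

Toward a contradiction, assume L is regular with pumping length p.
Choose w = a^p b^{p+p!+1}. Since p ≠ (p+p!+1)-1 = p+p!, w ∈ L; and |w| ≥ p.
Write w = xyz as guaranteed by the lemma, with |xy| ≤ p and |y| ≥ 1.
Since the first p symbols of w are all a's and |xy| ≤ p, y lies entirely in the leading a-block: y = a^k for some k with 1 ≤ k ≤ p.
Since 1 ≤ k ≤ p, k divides p!; set t = 1 + p!/k. Then xy^t z has p + (p!/k)·k = p + p! copies of a. Now the a-count is p+p! and (b-count)-1 = (p+p!+1)-1 = p+p!, so i ≠ j-1 fails. So xy^t z = a^{p+p!} b^{p+p!+1} ∉ L.
Contradiction. Therefore L is not regular.

a^{p+p!} b^{p+p!+1}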